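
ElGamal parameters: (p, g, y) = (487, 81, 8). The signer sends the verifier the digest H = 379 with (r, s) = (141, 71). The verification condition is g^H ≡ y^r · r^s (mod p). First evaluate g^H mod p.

81^2 = 6561 ≡ 230
81^4 ≡ 230^2 = 52900 ≡ 304
81^8 ≡ 304^2 = 92416 ≡ 373
81^16 ≡ 373^2 = 139129 ≡ 334
81^32 ≡ 334^2 = 111556 ≡ 33
81^64 ≡ 33^2 = 1089 ≡ 115
81^128 ≡ 115^2 = 13225 ≡ 76
81^256 ≡ 76^2 = 5776 ≡ 419
379 = 256 + 64 + 32 + 16 + 8 + 2 + 1, so 81^379 ≡ 419·115·33·334·373·230·81 ≡ 102 (mod 487)

102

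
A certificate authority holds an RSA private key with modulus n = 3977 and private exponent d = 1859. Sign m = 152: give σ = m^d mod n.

Squares mod 3977: m^1≡152, m^2≡3219, m^4≡1876, m^8≡3708, m^16≡775, m^32≡98, m^64≡1650, m^128≡2232, m^256≡2620, m^512≡98, m^1024≡1650
1859 = 1024 + 512 + 256 + 64 + 2 + 1, so m^1859 ≡ 1650·98·2620·1650·3219·152 ≡ 311 (mod 3977)

311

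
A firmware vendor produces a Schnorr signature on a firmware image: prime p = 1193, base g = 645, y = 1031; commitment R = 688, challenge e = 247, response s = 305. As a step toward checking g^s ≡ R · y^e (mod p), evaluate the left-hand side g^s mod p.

453

645^305 mod 1193 = 453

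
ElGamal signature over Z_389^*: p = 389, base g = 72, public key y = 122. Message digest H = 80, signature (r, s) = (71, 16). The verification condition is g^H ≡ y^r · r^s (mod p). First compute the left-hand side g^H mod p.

72^2 = 5184 ≡ 127
72^4 ≡ 127^2 = 16129 ≡ 180
72^8 ≡ 180^2 = 32400 ≡ 113
72^16 ≡ 113^2 = 12769 ≡ 321
72^32 ≡ 321^2 = 103041 ≡ 345
72^64 ≡ 345^2 = 119025 ≡ 380
80 = 64 + 16, so 72^80 ≡ 380·321 ≡ 223 (mod 389)

223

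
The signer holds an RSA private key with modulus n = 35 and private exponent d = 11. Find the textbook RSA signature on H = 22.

Squares mod 35: H^1≡22, H^2≡29, H^4≡1, H^8≡1
11 = 8 + 2 + 1, so H^11 ≡ 1·29·22 ≡ 8 (mod 35)

8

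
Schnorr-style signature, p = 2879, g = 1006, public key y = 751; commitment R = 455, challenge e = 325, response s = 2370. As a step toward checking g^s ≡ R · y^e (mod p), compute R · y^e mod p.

751^2 = 564001 ≡ 2596
751^4 ≡ 2596^2 = 6739216 ≡ 2356
751^8 ≡ 2356^2 = 5550736 ≡ 24
751^16 ≡ 24^2 = 576
751^32 ≡ 576^2 = 331776 ≡ 691
751^64 ≡ 691^2 = 477481 ≡ 2446
751^128 ≡ 2446^2 = 5982916 ≡ 354
751^256 ≡ 354^2 = 125316 ≡ 1519
325 = 256 + 64 + 4 + 1, so 751^325 ≡ 1519·2446·2356·751 ≡ 1016 (mod 2879)
R · y^e ≡ 455·1016 = 462280 ≡ 1640 (mod 2879)

1640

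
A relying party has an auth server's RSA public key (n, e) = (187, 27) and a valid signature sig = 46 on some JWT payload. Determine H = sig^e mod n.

sig^27 mod 187 = 40

40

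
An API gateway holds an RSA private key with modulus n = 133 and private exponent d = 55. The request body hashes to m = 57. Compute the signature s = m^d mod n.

57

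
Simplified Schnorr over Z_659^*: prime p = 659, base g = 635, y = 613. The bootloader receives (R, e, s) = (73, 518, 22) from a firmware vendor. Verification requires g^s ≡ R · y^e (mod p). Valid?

no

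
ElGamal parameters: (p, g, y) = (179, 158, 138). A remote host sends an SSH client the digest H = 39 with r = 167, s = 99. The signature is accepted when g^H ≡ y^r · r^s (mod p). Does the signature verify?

Left side g^H mod p:
158^2 = 24964 ≡ 83
158^4 ≡ 83^2 = 6889 ≡ 87
158^8 ≡ 87^2 = 7569 ≡ 51
158^16 ≡ 51^2 = 2601 ≡ 95
158^32 ≡ 95^2 = 9025 ≡ 75
39 = 32 + 4 + 2 + 1, so 158^39 ≡ 75·87·83·158 ≡ 48 (mod 179)
Right side y^r · r^s mod p:
138^2 = 19044 ≡ 70
138^4 ≡ 70^2 = 4900 ≡ 67
138^8 ≡ 67^2 = 4489 ≡ 14
138^16 ≡ 14^2 = 196 ≡ 17
138^32 ≡ 17^2 = 289 ≡ 110
138^64 ≡ 110^2 = 12100 ≡ 107
138^128 ≡ 107^2 = 11449 ≡ 172
167 = 128 + 32 + 4 + 2 + 1, so 138^167 ≡ 172·110·67·70·138 ≡ 49 (mod 179)
167^2 = 27889 ≡ 144
167^4 ≡ 144^2 = 20736 ≡ 151
167^8 ≡ 151^2 = 22801 ≡ 68
167^16 ≡ 68^2 = 4624 ≡ 149
167^32 ≡ 149^2 = 22201 ≡ 5
167^64 ≡ 5^2 = 25
99 = 64 + 32 + 2 + 1, so 167^99 ≡ 25·5·144·167 ≡ 53 (mod 179)
49·53 = 2597 ≡ 91 (mod 179)
48 ≠ 91, so verification fails.

does not verify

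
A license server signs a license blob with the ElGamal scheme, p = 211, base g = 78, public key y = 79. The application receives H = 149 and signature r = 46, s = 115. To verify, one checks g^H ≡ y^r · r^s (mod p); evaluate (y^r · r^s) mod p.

172

79^46 mod 211 = 151
46^115 mod 211 = 180
y^r · r^s ≡ 151·180 = 27180 ≡ 172 (mod 211)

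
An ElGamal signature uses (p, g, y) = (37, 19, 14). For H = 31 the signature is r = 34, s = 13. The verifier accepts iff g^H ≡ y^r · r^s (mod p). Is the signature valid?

invalid

Left side g^H mod p:
19^31 mod 37 = 32
Right side y^r · r^s mod p:
14^34 mod 37 = 27
34^13 mod 37 = 7
27·7 = 189 ≡ 4 (mod 37)
32 ≠ 4, so verification fails.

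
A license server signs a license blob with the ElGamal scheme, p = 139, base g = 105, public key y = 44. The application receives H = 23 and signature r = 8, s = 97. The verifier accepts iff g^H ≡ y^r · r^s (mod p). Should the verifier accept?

reject

Left side g^H mod p:
105^2 = 11025 ≡ 44
105^4 ≡ 44^2 = 1936 ≡ 129
105^8 ≡ 129^2 = 16641 ≡ 100
105^16 ≡ 100^2 = 10000 ≡ 131
23 = 16 + 4 + 2 + 1, so 105^23 ≡ 131·129·44·105 ≡ 138 (mod 139)
Right side y^r · r^s mod p:
44^2 = 1936 ≡ 129
44^4 ≡ 129^2 = 16641 ≡ 100
44^8 ≡ 100^2 = 10000 ≡ 131
8^2 = 64
8^4 ≡ 64^2 = 4096 ≡ 65
8^8 ≡ 65^2 = 4225 ≡ 55
8^16 ≡ 55^2 = 3025 ≡ 106
8^32 ≡ 106^2 = 11236 ≡ 116
8^64 ≡ 116^2 = 13456 ≡ 112
97 = 64 + 32 + 1, so 8^97 ≡ 112·116·8 ≡ 103 (mod 139)
131·103 = 13493 ≡ 10 (mod 139)
138 ≠ 10, so verification fails.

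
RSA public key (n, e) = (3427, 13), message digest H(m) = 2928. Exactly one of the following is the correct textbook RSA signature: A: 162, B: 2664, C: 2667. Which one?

B

Candidate A: Squares mod 3427: 162^1≡162, 162^2≡2255, 162^4≡2784, 162^8≡2209; 13 = 8 + 4 + 1, so 162^13 ≡ 2209·2784·162 ≡ 3221 (mod 3427)
Candidate B: Squares mod 3427: 2664^1≡2664, 2664^2≡3006, 2664^4≡2464, 2664^8≡2079; 13 = 8 + 4 + 1, so 2664^13 ≡ 2079·2464·2664 ≡ 2928 (mod 3427)
  → matches H(m) = 2928
Candidate C: Squares mod 3427: 2667^1≡2667, 2667^2≡1864, 2667^4≡2945, 2667^8≡2715; 13 = 8 + 4 + 1, so 2667^13 ≡ 2715·2945·2667 ≡ 2276 (mod 3427)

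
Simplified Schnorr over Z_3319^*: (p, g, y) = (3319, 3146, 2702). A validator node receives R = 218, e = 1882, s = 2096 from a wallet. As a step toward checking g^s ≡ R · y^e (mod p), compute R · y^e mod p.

1467

2702^1882 mod 3319 = 296
R · y^e ≡ 218·296 = 64528 ≡ 1467 (mod 3319)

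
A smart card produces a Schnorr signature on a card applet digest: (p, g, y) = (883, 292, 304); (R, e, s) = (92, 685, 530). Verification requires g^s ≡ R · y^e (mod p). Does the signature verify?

g^s mod p:
292^2 = 85264 ≡ 496
292^4 ≡ 496^2 = 246016 ≡ 542
292^8 ≡ 542^2 = 293764 ≡ 608
292^16 ≡ 608^2 = 369664 ≡ 570
292^32 ≡ 570^2 = 324900 ≡ 839
292^64 ≡ 839^2 = 703921 ≡ 170
292^128 ≡ 170^2 = 28900 ≡ 644
292^256 ≡ 644^2 = 414736 ≡ 609
292^512 ≡ 609^2 = 370881 ≡ 21
530 = 512 + 16 + 2, so 292^530 ≡ 21·570·496 ≡ 711 (mod 883)
R · y^e mod p:
304^2 = 92416 ≡ 584
304^4 ≡ 584^2 = 341056 ≡ 218
304^8 ≡ 218^2 = 47524 ≡ 725
304^16 ≡ 725^2 = 525625 ≡ 240
304^32 ≡ 240^2 = 57600 ≡ 205
304^64 ≡ 205^2 = 42025 ≡ 524
304^128 ≡ 524^2 = 274576 ≡ 846
304^256 ≡ 846^2 = 715716 ≡ 486
304^512 ≡ 486^2 = 236196 ≡ 435
685 = 512 + 128 + 32 + 8 + 4 + 1, so 304^685 ≡ 435·846·205·725·218·304 ≡ 574 (mod 883)
92·574 = 52808 ≡ 711 (mod 883)
711 ≡ 711 (mod 883); signature holds.

verifies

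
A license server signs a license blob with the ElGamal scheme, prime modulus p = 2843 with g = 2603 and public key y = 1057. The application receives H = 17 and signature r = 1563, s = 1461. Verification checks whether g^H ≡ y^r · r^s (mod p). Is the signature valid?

Left side g^H mod p:
2603^17 mod 2843 = 941
Right side y^r · r^s mod p:
1057^1563 mod 2843 = 2393
1563^1461 mod 2843 = 879
2393·879 = 2103447 ≡ 2470 (mod 2843)
941 ≠ 2470, so verification fails.

invalid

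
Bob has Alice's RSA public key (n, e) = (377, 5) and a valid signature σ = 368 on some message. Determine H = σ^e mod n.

140

σ^2 ≡ 368^2 = 135424 ≡ 81
σ^4 ≡ 81^2 = 6561 ≡ 152
5 = 4 + 1, so σ^5 ≡ 152·368 ≡ 140 (mod 377)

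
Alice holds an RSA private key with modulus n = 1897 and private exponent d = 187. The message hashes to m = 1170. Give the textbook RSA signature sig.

694

m^2 ≡ 1170^2 = 1368900 ≡ 1163
m^4 ≡ 1163^2 = 1352569 ≡ 8
m^8 ≡ 8^2 = 64
m^16 ≡ 64^2 = 4096 ≡ 302
m^32 ≡ 302^2 = 91204 ≡ 148
m^64 ≡ 148^2 = 21904 ≡ 1037
m^128 ≡ 1037^2 = 1075369 ≡ 1667
187 = 128 + 32 + 16 + 8 + 2 + 1, so m^187 ≡ 1667·148·302·64·1163·1170 ≡ 694 (mod 1897)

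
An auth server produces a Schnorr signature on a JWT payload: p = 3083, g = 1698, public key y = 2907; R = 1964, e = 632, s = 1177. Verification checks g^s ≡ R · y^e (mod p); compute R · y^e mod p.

2907^2 = 8450649 ≡ 146
2907^4 ≡ 146^2 = 21316 ≡ 2818
2907^8 ≡ 2818^2 = 7941124 ≡ 2399
2907^16 ≡ 2399^2 = 5755201 ≡ 2323
2907^32 ≡ 2323^2 = 5396329 ≡ 1079
2907^64 ≡ 1079^2 = 1164241 ≡ 1950
2907^128 ≡ 1950^2 = 3802500 ≡ 1161
2907^256 ≡ 1161^2 = 1347921 ≡ 650
2907^512 ≡ 650^2 = 422500 ≡ 129
632 = 512 + 64 + 32 + 16 + 8, so 2907^632 ≡ 129·1950·1079·2323·2399 ≡ 65 (mod 3083)
R · y^e ≡ 1964·65 = 127660 ≡ 1257 (mod 3083)

1257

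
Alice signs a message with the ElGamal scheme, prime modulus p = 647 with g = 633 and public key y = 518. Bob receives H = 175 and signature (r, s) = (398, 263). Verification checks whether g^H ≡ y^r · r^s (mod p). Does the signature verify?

Left side g^H mod p:
633^175 mod 647 = 358
Right side y^r · r^s mod p:
518^398 mod 647 = 529
398^263 mod 647 = 633
529·633 = 334857 ≡ 358 (mod 647)
358 ≡ 358 (mod 647), so the signature is genuine.

verifies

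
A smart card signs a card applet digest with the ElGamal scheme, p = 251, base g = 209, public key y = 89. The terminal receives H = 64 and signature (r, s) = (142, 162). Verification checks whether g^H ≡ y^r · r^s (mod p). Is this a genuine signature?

Left side g^H mod p:
209^64 mod 251 = 31
Right side y^r · r^s mod p:
89^142 mod 251 = 222
142^162 mod 251 = 85
222·85 = 18870 ≡ 45 (mod 251)
31 ≠ 45, so verification fails.

forged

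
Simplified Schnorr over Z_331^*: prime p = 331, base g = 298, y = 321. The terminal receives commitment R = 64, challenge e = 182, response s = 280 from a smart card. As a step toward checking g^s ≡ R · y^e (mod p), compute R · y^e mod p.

321^2 = 103041 ≡ 100
321^4 ≡ 100^2 = 10000 ≡ 70
321^8 ≡ 70^2 = 4900 ≡ 266
321^16 ≡ 266^2 = 70756 ≡ 253
321^32 ≡ 253^2 = 64009 ≡ 126
321^64 ≡ 126^2 = 15876 ≡ 319
321^128 ≡ 319^2 = 101761 ≡ 144
182 = 128 + 32 + 16 + 4 + 2, so 321^182 ≡ 144·126·253·70·100 ≡ 118 (mod 331)
R · y^e ≡ 64·118 = 7552 ≡ 270 (mod 331)

270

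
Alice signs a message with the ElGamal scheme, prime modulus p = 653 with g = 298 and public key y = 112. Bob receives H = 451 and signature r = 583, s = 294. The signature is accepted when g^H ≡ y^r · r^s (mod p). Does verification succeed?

Left side g^H mod p:
Squares mod 653: 298^1≡298, 298^2≡649, 298^4≡16, 298^8≡256, 298^16≡236, 298^32≡191, 298^64≡566, 298^128≡386, 298^256≡112
451 = 256 + 128 + 64 + 2 + 1, so 298^451 ≡ 112·386·566·649·298 ≡ 496 (mod 653)
Right side y^r · r^s mod p:
Squares mod 653: 112^1≡112, 112^2≡137, 112^4≡485, 112^8≡145, 112^16≡129, 112^32≡316, 112^64≡600, 112^128≡197, 112^256≡282, 112^512≡511
583 = 512 + 64 + 4 + 2 + 1, so 112^583 ≡ 511·600·485·137·112 ≡ 240 (mod 653)
Squares mod 653: 583^1≡583, 583^2≡329, 583^4≡496, 583^8≡488, 583^16≡452, 583^32≡568, 583^64≡42, 583^128≡458, 583^256≡151
294 = 256 + 32 + 4 + 2, so 583^294 ≡ 151·568·496·329 ≡ 169 (mod 653)
240·169 = 40560 ≡ 74 (mod 653)
496 ≠ 74, so verification fails.

fails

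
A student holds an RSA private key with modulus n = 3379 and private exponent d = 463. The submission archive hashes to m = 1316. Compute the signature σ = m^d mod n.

m^2 ≡ 1316^2 = 1731856 ≡ 1808
m^4 ≡ 1808^2 = 3268864 ≡ 1371
m^8 ≡ 1371^2 = 1879641 ≡ 917
m^16 ≡ 917^2 = 840889 ≡ 2897
m^32 ≡ 2897^2 = 8392609 ≡ 2552
m^64 ≡ 2552^2 = 6512704 ≡ 1371
m^128 ≡ 1371^2 = 1879641 ≡ 917
m^256 ≡ 917^2 = 840889 ≡ 2897
463 = 256 + 128 + 64 + 8 + 4 + 2 + 1, so m^463 ≡ 2897·917·1371·917·1371·1808·1316 ≡ 1082 (mod 3379)

1082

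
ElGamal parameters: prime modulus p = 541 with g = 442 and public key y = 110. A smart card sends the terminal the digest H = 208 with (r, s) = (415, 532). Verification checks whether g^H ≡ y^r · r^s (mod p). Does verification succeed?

Left side g^H mod p:
442^2 = 195364 ≡ 63
442^4 ≡ 63^2 = 3969 ≡ 182
442^8 ≡ 182^2 = 33124 ≡ 123
442^16 ≡ 123^2 = 15129 ≡ 522
442^32 ≡ 522^2 = 272484 ≡ 361
442^64 ≡ 361^2 = 130321 ≡ 481
442^128 ≡ 481^2 = 231361 ≡ 354
208 = 128 + 64 + 16, so 442^208 ≡ 354·481·522 ≡ 515 (mod 541)
Right side y^r · r^s mod p:
110^2 = 12100 ≡ 198
110^4 ≡ 198^2 = 39204 ≡ 252
110^8 ≡ 252^2 = 63504 ≡ 207
110^16 ≡ 207^2 = 42849 ≡ 110
110^32 ≡ 110^2 = 12100 ≡ 198
110^64 ≡ 198^2 = 39204 ≡ 252
110^128 ≡ 252^2 = 63504 ≡ 207
110^256 ≡ 207^2 = 42849 ≡ 110
415 = 256 + 128 + 16 + 8 + 4 + 2 + 1, so 110^415 ≡ 110·207·110·207·252·198·110 ≡ 411 (mod 541)
415^2 = 172225 ≡ 187
415^4 ≡ 187^2 = 34969 ≡ 345
415^8 ≡ 345^2 = 119025 ≡ 5
415^16 ≡ 5^2 = 25
415^32 ≡ 25^2 = 625 ≡ 84
415^64 ≡ 84^2 = 7056 ≡ 23
415^128 ≡ 23^2 = 529
415^256 ≡ 529^2 = 279841 ≡ 144
415^512 ≡ 144^2 = 20736 ≡ 178
532 = 512 + 16 + 4, so 415^532 ≡ 178·25·345 ≡ 433 (mod 541)
411·433 = 177963 ≡ 515 (mod 541)
515 ≡ 515 (mod 541), so the signature is genuine.

passes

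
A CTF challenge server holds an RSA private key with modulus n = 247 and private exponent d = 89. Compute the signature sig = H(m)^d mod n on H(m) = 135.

200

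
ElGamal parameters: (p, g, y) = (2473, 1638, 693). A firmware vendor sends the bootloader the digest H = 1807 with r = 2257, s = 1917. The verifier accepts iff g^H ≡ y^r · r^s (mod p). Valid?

no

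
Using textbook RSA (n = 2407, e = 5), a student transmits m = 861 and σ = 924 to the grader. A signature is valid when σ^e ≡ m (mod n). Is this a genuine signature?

σ^5 mod 2407 = 861
861 = m, so the signature checks out.

genuine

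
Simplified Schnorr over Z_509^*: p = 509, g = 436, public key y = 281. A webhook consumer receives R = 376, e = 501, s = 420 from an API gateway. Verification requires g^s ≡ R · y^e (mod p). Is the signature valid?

valid

g^s mod p:
Squares mod 509: 436^1≡436, 436^2≡239, 436^4≡113, 436^8≡44, 436^16≡409, 436^32≡329, 436^64≡333, 436^128≡436, 436^256≡239
420 = 256 + 128 + 32 + 4, so 436^420 ≡ 239·436·329·113 ≡ 234 (mod 509)
R · y^e mod p:
Squares mod 509: 281^1≡281, 281^2≡66, 281^4≡284, 281^8≡234, 281^16≡293, 281^32≡337, 281^64≡62, 281^128≡281, 281^256≡66
501 = 256 + 128 + 64 + 32 + 16 + 4 + 1, so 281^501 ≡ 66·281·62·337·293·284·281 ≡ 247 (mod 509)
376·247 = 92872 ≡ 234 (mod 509)
234 ≡ 234 (mod 509); signature holds.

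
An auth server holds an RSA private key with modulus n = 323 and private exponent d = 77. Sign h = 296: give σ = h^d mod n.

159

Squares mod 323: h^1≡296, h^2≡83, h^4≡106, h^8≡254, h^16≡239, h^32≡273, h^64≡239
77 = 64 + 8 + 4 + 1, so h^77 ≡ 239·254·106·296 ≡ 159 (mod 323)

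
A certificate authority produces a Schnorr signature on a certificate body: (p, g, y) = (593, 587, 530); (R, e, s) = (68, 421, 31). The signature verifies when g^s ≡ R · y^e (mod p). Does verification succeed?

passes

g^s mod p:
587^2 = 344569 ≡ 36
587^4 ≡ 36^2 = 1296 ≡ 110
587^8 ≡ 110^2 = 12100 ≡ 240
587^16 ≡ 240^2 = 57600 ≡ 79
31 = 16 + 8 + 4 + 2 + 1, so 587^31 ≡ 79·240·110·36·587 ≡ 47 (mod 593)
R · y^e mod p:
530^2 = 280900 ≡ 411
530^4 ≡ 411^2 = 168921 ≡ 509
530^8 ≡ 509^2 = 259081 ≡ 533
530^16 ≡ 533^2 = 284089 ≡ 42
530^32 ≡ 42^2 = 1764 ≡ 578
530^64 ≡ 578^2 = 334084 ≡ 225
530^128 ≡ 225^2 = 50625 ≡ 220
530^256 ≡ 220^2 = 48400 ≡ 367
421 = 256 + 128 + 32 + 4 + 1, so 530^421 ≡ 367·220·578·509·530 ≡ 428 (mod 593)
68·428 = 29104 ≡ 47 (mod 593)
47 ≡ 47 (mod 593); signature holds.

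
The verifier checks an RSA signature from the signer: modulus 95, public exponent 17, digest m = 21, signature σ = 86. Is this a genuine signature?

genuine

σ^2 ≡ 86^2 = 7396 ≡ 81
σ^4 ≡ 81^2 = 6561 ≡ 6
σ^8 ≡ 6^2 = 36
σ^16 ≡ 36^2 = 1296 ≡ 61
17 = 16 + 1, so σ^17 ≡ 61·86 ≡ 21 (mod 95)
Since 21 equals the digest 21, verification succeeds.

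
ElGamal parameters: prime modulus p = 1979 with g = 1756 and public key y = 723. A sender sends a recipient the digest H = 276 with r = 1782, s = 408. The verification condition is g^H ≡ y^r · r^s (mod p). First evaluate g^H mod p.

818

Squares mod 1979: 1756^1≡1756, 1756^2≡254, 1756^4≡1188, 1756^8≡317, 1756^16≡1539, 1756^32≡1637, 1756^64≡203, 1756^128≡1629, 1756^256≡1781
276 = 256 + 16 + 4, so 1756^276 ≡ 1781·1539·1188 ≡ 818 (mod 1979)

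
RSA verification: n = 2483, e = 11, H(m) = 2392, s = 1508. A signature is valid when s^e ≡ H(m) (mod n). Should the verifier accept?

reject

s^2 ≡ 1508^2 = 2274064 ≡ 2119
s^4 ≡ 2119^2 = 4490161 ≡ 897
s^8 ≡ 897^2 = 804609 ≡ 117
11 = 8 + 2 + 1, so s^11 ≡ 117·2119·1508 ≡ 91 (mod 2483)
91 ≠ 2392, so verification fails.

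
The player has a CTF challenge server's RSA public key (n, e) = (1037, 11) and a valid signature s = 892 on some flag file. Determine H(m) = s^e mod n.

s^2 ≡ 892^2 = 795664 ≡ 285
s^4 ≡ 285^2 = 81225 ≡ 339
s^8 ≡ 339^2 = 114921 ≡ 851
11 = 8 + 2 + 1, so s^11 ≡ 851·285·892 ≡ 206 (mod 1037)

206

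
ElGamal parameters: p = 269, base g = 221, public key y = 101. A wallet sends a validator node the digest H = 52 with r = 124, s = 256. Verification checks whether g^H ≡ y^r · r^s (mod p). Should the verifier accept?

accept

Left side g^H mod p:
Squares mod 269: 221^1≡221, 221^2≡152, 221^4≡239, 221^8≡93, 221^16≡41, 221^32≡67
52 = 32 + 16 + 4, so 221^52 ≡ 67·41·239 ≡ 173 (mod 269)
Right side y^r · r^s mod p:
Squares mod 269: 101^1≡101, 101^2≡248, 101^4≡172, 101^8≡263, 101^16≡36, 101^32≡220, 101^64≡249
124 = 64 + 32 + 16 + 8 + 4, so 101^124 ≡ 249·220·36·263·172 ≡ 190 (mod 269)
Squares mod 269: 124^1≡124, 124^2≡43, 124^4≡235, 124^8≡80, 124^16≡213, 124^32≡177, 124^64≡125, 124^128≡23, 124^256≡260
124^256 ≡ 260 (mod 269)
190·260 = 49400 ≡ 173 (mod 269)
173 ≡ 173 (mod 269), so the signature is genuine.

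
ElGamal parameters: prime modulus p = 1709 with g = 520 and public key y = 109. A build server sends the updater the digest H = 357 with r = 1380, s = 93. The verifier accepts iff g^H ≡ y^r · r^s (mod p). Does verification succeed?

Left side g^H mod p:
520^2 = 270400 ≡ 378
520^4 ≡ 378^2 = 142884 ≡ 1037
520^8 ≡ 1037^2 = 1075369 ≡ 408
520^16 ≡ 408^2 = 166464 ≡ 691
520^32 ≡ 691^2 = 477481 ≡ 670
520^64 ≡ 670^2 = 448900 ≡ 1142
520^128 ≡ 1142^2 = 1304164 ≡ 197
520^256 ≡ 197^2 = 38809 ≡ 1211
357 = 256 + 64 + 32 + 4 + 1, so 520^357 ≡ 1211·1142·670·1037·520 ≡ 148 (mod 1709)
Right side y^r · r^s mod p:
109^2 = 11881 ≡ 1627
109^4 ≡ 1627^2 = 2647129 ≡ 1597
109^8 ≡ 1597^2 = 2550409 ≡ 581
109^16 ≡ 581^2 = 337561 ≡ 888
109^32 ≡ 888^2 = 788544 ≡ 695
109^64 ≡ 695^2 = 483025 ≡ 1087
109^128 ≡ 1087^2 = 1181569 ≡ 650
109^256 ≡ 650^2 = 422500 ≡ 377
109^512 ≡ 377^2 = 142129 ≡ 282
109^1024 ≡ 282^2 = 79524 ≡ 910
1380 = 1024 + 256 + 64 + 32 + 4, so 109^1380 ≡ 910·377·1087·695·1597 ≡ 1698 (mod 1709)
1380^2 = 1904400 ≡ 574
1380^4 ≡ 574^2 = 329476 ≡ 1348
1380^8 ≡ 1348^2 = 1817104 ≡ 437
1380^16 ≡ 437^2 = 190969 ≡ 1270
1380^32 ≡ 1270^2 = 1612900 ≡ 1313
1380^64 ≡ 1313^2 = 1723969 ≡ 1297
93 = 64 + 16 + 8 + 4 + 1, so 1380^93 ≡ 1297·1270·437·1348·1380 ≡ 608 (mod 1709)
1698·608 = 1032384 ≡ 148 (mod 1709)
148 ≡ 148 (mod 1709), so the signature is genuine.

passes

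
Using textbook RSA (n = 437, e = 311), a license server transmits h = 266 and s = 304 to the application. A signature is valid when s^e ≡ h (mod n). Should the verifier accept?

Squares mod 437: s^1≡304, s^2≡209, s^4≡418, s^8≡361, s^16≡95, s^32≡285, s^64≡380, s^128≡190, s^256≡266
311 = 256 + 32 + 16 + 4 + 2 + 1, so s^311 ≡ 266·285·95·418·209·304 ≡ 171 (mod 437)
171 ≠ 266, so verification fails.

reject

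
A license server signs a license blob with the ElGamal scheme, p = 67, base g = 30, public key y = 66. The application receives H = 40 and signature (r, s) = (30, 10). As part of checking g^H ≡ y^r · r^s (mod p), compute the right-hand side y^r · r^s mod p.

Squares mod 67: 66^1≡66, 66^2≡1, 66^4≡1, 66^8≡1, 66^16≡1
30 = 16 + 8 + 4 + 2, so 66^30 ≡ 1·1·1·1 ≡ 1 (mod 67)
Squares mod 67: 30^1≡30, 30^2≡29, 30^4≡37, 30^8≡29
10 = 8 + 2, so 30^10 ≡ 29·29 ≡ 37 (mod 67)
y^r · r^s ≡ 1·37 = 37 ≡ 37 (mod 67)

37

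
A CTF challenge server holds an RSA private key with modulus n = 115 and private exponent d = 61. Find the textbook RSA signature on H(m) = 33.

63

(H(m))^2 ≡ 33^2 = 1089 ≡ 54
(H(m))^4 ≡ 54^2 = 2916 ≡ 41
(H(m))^8 ≡ 41^2 = 1681 ≡ 71
(H(m))^16 ≡ 71^2 = 5041 ≡ 96
(H(m))^32 ≡ 96^2 = 9216 ≡ 16
61 = 32 + 16 + 8 + 4 + 1, so (H(m))^61 ≡ 16·96·71·41·33 ≡ 63 (mod 115)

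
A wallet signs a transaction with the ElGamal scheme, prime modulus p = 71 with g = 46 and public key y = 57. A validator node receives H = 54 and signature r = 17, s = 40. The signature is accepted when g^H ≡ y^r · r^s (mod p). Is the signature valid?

Left side g^H mod p:
Squares mod 71: 46^1≡46, 46^2≡57, 46^4≡54, 46^8≡5, 46^16≡25, 46^32≡57
54 = 32 + 16 + 4 + 2, so 46^54 ≡ 57·25·54·57 ≡ 54 (mod 71)
Right side y^r · r^s mod p:
Squares mod 71: 57^1≡57, 57^2≡54, 57^4≡5, 57^8≡25, 57^16≡57
17 = 16 + 1, so 57^17 ≡ 57·57 ≡ 54 (mod 71)
Squares mod 71: 17^1≡17, 17^2≡5, 17^4≡25, 17^8≡57, 17^16≡54, 17^32≡5
40 = 32 + 8, so 17^40 ≡ 5·57 ≡ 1 (mod 71)
54·1 = 54 ≡ 54 (mod 71)
54 ≡ 54 (mod 71), so the signature is genuine.

valid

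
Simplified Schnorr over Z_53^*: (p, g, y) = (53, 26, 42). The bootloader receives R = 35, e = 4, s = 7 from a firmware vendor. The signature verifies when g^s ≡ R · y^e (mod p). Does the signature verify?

does not verify

g^s mod p:
Squares mod 53: 26^1≡26, 26^2≡40, 26^4≡10
7 = 4 + 2 + 1, so 26^7 ≡ 10·40·26 ≡ 12 (mod 53)
R · y^e mod p:
Squares mod 53: 42^1≡42, 42^2≡15, 42^4≡13
42^4 ≡ 13 (mod 53)
35·13 = 455 ≡ 31 (mod 53)
12 ≠ 31; the check fails.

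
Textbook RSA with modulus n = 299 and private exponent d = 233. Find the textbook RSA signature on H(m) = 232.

280

(H(m))^2 ≡ 232^2 = 53824 ≡ 4
(H(m))^4 ≡ 4^2 = 16
(H(m))^8 ≡ 16^2 = 256
(H(m))^16 ≡ 256^2 = 65536 ≡ 55
(H(m))^32 ≡ 55^2 = 3025 ≡ 35
(H(m))^64 ≡ 35^2 = 1225 ≡ 29
(H(m))^128 ≡ 29^2 = 841 ≡ 243
233 = 128 + 64 + 32 + 8 + 1, so (H(m))^233 ≡ 243·29·35·256·232 ≡ 280 (mod 299)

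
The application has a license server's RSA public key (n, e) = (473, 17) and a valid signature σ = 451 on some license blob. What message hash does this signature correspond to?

231

Squares mod 473: σ^1≡451, σ^2≡11, σ^4≡121, σ^8≡451, σ^16≡11
17 = 16 + 1, so σ^17 ≡ 11·451 ≡ 231 (mod 473)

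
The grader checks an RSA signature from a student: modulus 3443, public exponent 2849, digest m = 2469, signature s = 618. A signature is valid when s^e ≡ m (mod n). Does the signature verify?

does not verify

s^2 ≡ 618^2 = 381924 ≡ 3194
s^4 ≡ 3194^2 = 10201636 ≡ 27
s^8 ≡ 27^2 = 729
s^16 ≡ 729^2 = 531441 ≡ 1219
s^32 ≡ 1219^2 = 1485961 ≡ 2028
s^64 ≡ 2028^2 = 4112784 ≡ 1842
s^128 ≡ 1842^2 = 3392964 ≡ 1609
s^256 ≡ 1609^2 = 2588881 ≡ 3188
s^512 ≡ 3188^2 = 10163344 ≡ 3051
s^1024 ≡ 3051^2 = 9308601 ≡ 2172
s^2048 ≡ 2172^2 = 4717584 ≡ 674
2849 = 2048 + 512 + 256 + 32 + 1, so s^2849 ≡ 674·3051·3188·2028·618 ≡ 974 (mod 3443)
The recovered value 974 does not match the digest 2469.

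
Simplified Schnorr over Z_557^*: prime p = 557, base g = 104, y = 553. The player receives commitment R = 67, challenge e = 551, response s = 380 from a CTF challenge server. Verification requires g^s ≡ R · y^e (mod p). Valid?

no

g^s mod p:
104^380 mod 557 = 533
R · y^e mod p:
553^551 mod 557 = 229
67·229 = 15343 ≡ 304 (mod 557)
533 ≠ 304; the check fails.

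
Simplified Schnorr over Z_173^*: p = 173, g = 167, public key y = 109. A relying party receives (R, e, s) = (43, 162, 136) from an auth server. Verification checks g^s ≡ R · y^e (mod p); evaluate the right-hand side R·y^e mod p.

22

109^2 = 11881 ≡ 117
109^4 ≡ 117^2 = 13689 ≡ 22
109^8 ≡ 22^2 = 484 ≡ 138
109^16 ≡ 138^2 = 19044 ≡ 14
109^32 ≡ 14^2 = 196 ≡ 23
109^64 ≡ 23^2 = 529 ≡ 10
109^128 ≡ 10^2 = 100
162 = 128 + 32 + 2, so 109^162 ≡ 100·23·117 ≡ 85 (mod 173)
R · y^e ≡ 43·85 = 3655 ≡ 22 (mod 173)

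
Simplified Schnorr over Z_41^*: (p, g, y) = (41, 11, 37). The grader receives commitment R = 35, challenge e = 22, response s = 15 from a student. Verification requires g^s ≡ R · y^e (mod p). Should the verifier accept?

accept

g^s mod p:
11^2 = 121 ≡ 39
11^4 ≡ 39^2 = 1521 ≡ 4
11^8 ≡ 4^2 = 16
15 = 8 + 4 + 2 + 1, so 11^15 ≡ 16·4·39·11 ≡ 27 (mod 41)
R · y^e mod p:
37^2 = 1369 ≡ 16
37^4 ≡ 16^2 = 256 ≡ 10
37^8 ≡ 10^2 = 100 ≡ 18
37^16 ≡ 18^2 = 324 ≡ 37
22 = 16 + 4 + 2, so 37^22 ≡ 37·10·16 ≡ 16 (mod 41)
35·16 = 560 ≡ 27 (mod 41)
27 ≡ 27 (mod 41); signature holds.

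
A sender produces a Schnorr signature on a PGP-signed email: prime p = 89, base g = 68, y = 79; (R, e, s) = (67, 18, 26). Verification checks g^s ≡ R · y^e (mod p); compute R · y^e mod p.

Squares mod 89: 79^1≡79, 79^2≡11, 79^4≡32, 79^8≡45, 79^16≡67
18 = 16 + 2, so 79^18 ≡ 67·11 ≡ 25 (mod 89)
R · y^e ≡ 67·25 = 1675 ≡ 73 (mod 89)

73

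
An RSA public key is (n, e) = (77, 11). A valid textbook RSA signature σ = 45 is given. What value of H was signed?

12

σ^2 ≡ 45^2 = 2025 ≡ 23
σ^4 ≡ 23^2 = 529 ≡ 67
σ^8 ≡ 67^2 = 4489 ≡ 23
11 = 8 + 2 + 1, so σ^11 ≡ 23·23·45 ≡ 12 (mod 77)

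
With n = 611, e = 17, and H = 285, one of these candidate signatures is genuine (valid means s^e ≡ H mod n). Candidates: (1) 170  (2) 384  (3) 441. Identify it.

Candidate 1: Squares mod 611: 170^1≡170, 170^2≡183, 170^4≡495, 170^8≡14, 170^16≡196; 17 = 16 + 1, so 170^17 ≡ 196·170 ≡ 326 (mod 611)
Candidate 2: Squares mod 611: 384^1≡384, 384^2≡205, 384^4≡477, 384^8≡237, 384^16≡568; 17 = 16 + 1, so 384^17 ≡ 568·384 ≡ 596 (mod 611)
Candidate 3: Squares mod 611: 441^1≡441, 441^2≡183, 441^4≡495, 441^8≡14, 441^16≡196; 17 = 16 + 1, so 441^17 ≡ 196·441 ≡ 285 (mod 611)
  → matches H = 285

3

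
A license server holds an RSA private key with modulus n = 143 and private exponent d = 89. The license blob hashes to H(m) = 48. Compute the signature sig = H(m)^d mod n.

3

(H(m))^2 ≡ 48^2 = 2304 ≡ 16
(H(m))^4 ≡ 16^2 = 256 ≡ 113
(H(m))^8 ≡ 113^2 = 12769 ≡ 42
(H(m))^16 ≡ 42^2 = 1764 ≡ 48
(H(m))^32 ≡ 48^2 = 2304 ≡ 16
(H(m))^64 ≡ 16^2 = 256 ≡ 113
89 = 64 + 16 + 8 + 1, so (H(m))^89 ≡ 113·48·42·48 ≡ 3 (mod 143)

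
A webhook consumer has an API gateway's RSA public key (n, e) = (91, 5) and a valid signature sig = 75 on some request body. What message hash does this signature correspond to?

sig^2 ≡ 75^2 = 5625 ≡ 74
sig^4 ≡ 74^2 = 5476 ≡ 16
5 = 4 + 1, so sig^5 ≡ 16·75 ≡ 17 (mod 91)

17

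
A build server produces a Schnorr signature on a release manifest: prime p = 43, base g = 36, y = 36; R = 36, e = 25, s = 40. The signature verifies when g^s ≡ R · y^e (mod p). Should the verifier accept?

reject

g^s mod p:
36^2 = 1296 ≡ 6
36^4 ≡ 6^2 = 36
36^8 ≡ 36^2 = 1296 ≡ 6
36^16 ≡ 6^2 = 36
36^32 ≡ 36^2 = 1296 ≡ 6
40 = 32 + 8, so 36^40 ≡ 6·6 ≡ 36 (mod 43)
R · y^e mod p:
36^2 = 1296 ≡ 6
36^4 ≡ 6^2 = 36
36^8 ≡ 36^2 = 1296 ≡ 6
36^16 ≡ 6^2 = 36
25 = 16 + 8 + 1, so 36^25 ≡ 36·6·36 ≡ 36 (mod 43)
36·36 = 1296 ≡ 6 (mod 43)
36 ≠ 6; the check fails.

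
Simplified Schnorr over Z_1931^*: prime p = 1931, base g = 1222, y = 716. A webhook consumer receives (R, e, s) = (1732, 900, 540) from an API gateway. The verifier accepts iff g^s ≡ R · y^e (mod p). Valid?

yes

g^s mod p:
Squares mod 1931: 1222^1≡1222, 1222^2≡621, 1222^4≡1372, 1222^8≡1590, 1222^16≡421, 1222^32≡1520, 1222^64≡924, 1222^128≡274, 1222^256≡1698, 1222^512≡221
540 = 512 + 16 + 8 + 4, so 1222^540 ≡ 221·421·1590·1372 ≡ 881 (mod 1931)
R · y^e mod p:
Squares mod 1931: 716^1≡716, 716^2≡941, 716^4≡1083, 716^8≡772, 716^16≡1236, 716^32≡275, 716^64≡316, 716^128≡1375, 716^256≡176, 716^512≡80
900 = 512 + 256 + 128 + 4, so 716^900 ≡ 80·176·1375·1083 ≡ 898 (mod 1931)
1732·898 = 1555336 ≡ 881 (mod 1931)
881 ≡ 881 (mod 1931); signature holds.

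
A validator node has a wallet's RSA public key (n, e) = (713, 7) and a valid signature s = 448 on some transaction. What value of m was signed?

329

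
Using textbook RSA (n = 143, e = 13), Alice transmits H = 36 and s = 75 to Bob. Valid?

yes

s^2 ≡ 75^2 = 5625 ≡ 48
s^4 ≡ 48^2 = 2304 ≡ 16
s^8 ≡ 16^2 = 256 ≡ 113
13 = 8 + 4 + 1, so s^13 ≡ 113·16·75 ≡ 36 (mod 143)
36 = H, so the signature checks out.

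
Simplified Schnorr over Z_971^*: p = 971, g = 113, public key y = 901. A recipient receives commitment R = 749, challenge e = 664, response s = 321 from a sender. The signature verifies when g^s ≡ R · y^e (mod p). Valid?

g^s mod p:
113^2 = 12769 ≡ 146
113^4 ≡ 146^2 = 21316 ≡ 925
113^8 ≡ 925^2 = 855625 ≡ 174
113^16 ≡ 174^2 = 30276 ≡ 175
113^32 ≡ 175^2 = 30625 ≡ 524
113^64 ≡ 524^2 = 274576 ≡ 754
113^128 ≡ 754^2 = 568516 ≡ 481
113^256 ≡ 481^2 = 231361 ≡ 263
321 = 256 + 64 + 1, so 113^321 ≡ 263·754·113 ≡ 359 (mod 971)
R · y^e mod p:
901^2 = 811801 ≡ 45
901^4 ≡ 45^2 = 2025 ≡ 83
901^8 ≡ 83^2 = 6889 ≡ 92
901^16 ≡ 92^2 = 8464 ≡ 696
901^32 ≡ 696^2 = 484416 ≡ 858
901^64 ≡ 858^2 = 736164 ≡ 146
901^128 ≡ 146^2 = 21316 ≡ 925
901^256 ≡ 925^2 = 855625 ≡ 174
901^512 ≡ 174^2 = 30276 ≡ 175
664 = 512 + 128 + 16 + 8, so 901^664 ≡ 175·925·696·92 ≡ 663 (mod 971)
749·663 = 496587 ≡ 406 (mod 971)
359 ≠ 406; the check fails.

no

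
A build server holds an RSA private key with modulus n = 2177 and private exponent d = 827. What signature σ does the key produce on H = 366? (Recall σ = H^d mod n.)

1852

H^2 ≡ 366^2 = 133956 ≡ 1159
H^4 ≡ 1159^2 = 1343281 ≡ 72
H^8 ≡ 72^2 = 5184 ≡ 830
H^16 ≡ 830^2 = 688900 ≡ 968
H^32 ≡ 968^2 = 937024 ≡ 914
H^64 ≡ 914^2 = 835396 ≡ 1605
H^128 ≡ 1605^2 = 2576025 ≡ 634
H^256 ≡ 634^2 = 401956 ≡ 1388
H^512 ≡ 1388^2 = 1926544 ≡ 2076
827 = 512 + 256 + 32 + 16 + 8 + 2 + 1, so H^827 ≡ 2076·1388·914·968·830·1159·366 ≡ 1852 (mod 2177)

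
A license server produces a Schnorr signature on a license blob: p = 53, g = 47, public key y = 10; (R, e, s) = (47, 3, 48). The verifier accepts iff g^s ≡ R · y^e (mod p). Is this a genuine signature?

g^s mod p:
47^2 = 2209 ≡ 36
47^4 ≡ 36^2 = 1296 ≡ 24
47^8 ≡ 24^2 = 576 ≡ 46
47^16 ≡ 46^2 = 2116 ≡ 49
47^32 ≡ 49^2 = 2401 ≡ 16
48 = 32 + 16, so 47^48 ≡ 16·49 ≡ 42 (mod 53)
R · y^e mod p:
10^2 = 100 ≡ 47
3 = 2 + 1, so 10^3 ≡ 47·10 ≡ 46 (mod 53)
47·46 = 2162 ≡ 42 (mod 53)
42 ≡ 42 (mod 53); signature holds.

genuine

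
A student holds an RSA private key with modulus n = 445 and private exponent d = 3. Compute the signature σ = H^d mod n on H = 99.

199

H^2 ≡ 99^2 = 9801 ≡ 11
3 = 2 + 1, so H^3 ≡ 11·99 ≡ 199 (mod 445)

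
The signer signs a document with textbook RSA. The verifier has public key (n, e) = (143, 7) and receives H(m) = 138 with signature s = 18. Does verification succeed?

passes

Squares mod 143: s^1≡18, s^2≡38, s^4≡14
7 = 4 + 2 + 1, so s^7 ≡ 14·38·18 ≡ 138 (mod 143)
138 = H(m), so the signature checks out.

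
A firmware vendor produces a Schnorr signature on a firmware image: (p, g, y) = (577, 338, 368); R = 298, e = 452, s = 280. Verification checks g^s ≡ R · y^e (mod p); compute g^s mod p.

Squares mod 577: 338^1≡338, 338^2≡575, 338^4≡4, 338^8≡16, 338^16≡256, 338^32≡335, 338^64≡287, 338^128≡435, 338^256≡546
280 = 256 + 16 + 8, so 338^280 ≡ 546·256·16 ≡ 541 (mod 577)

541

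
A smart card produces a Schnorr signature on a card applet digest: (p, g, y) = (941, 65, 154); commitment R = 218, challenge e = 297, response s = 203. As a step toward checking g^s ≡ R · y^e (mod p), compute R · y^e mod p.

154^2 = 23716 ≡ 191
154^4 ≡ 191^2 = 36481 ≡ 723
154^8 ≡ 723^2 = 522729 ≡ 474
154^16 ≡ 474^2 = 224676 ≡ 718
154^32 ≡ 718^2 = 515524 ≡ 797
154^64 ≡ 797^2 = 635209 ≡ 34
154^128 ≡ 34^2 = 1156 ≡ 215
154^256 ≡ 215^2 = 46225 ≡ 116
297 = 256 + 32 + 8 + 1, so 154^297 ≡ 116·797·474·154 ≡ 32 (mod 941)
R · y^e ≡ 218·32 = 6976 ≡ 389 (mod 941)

389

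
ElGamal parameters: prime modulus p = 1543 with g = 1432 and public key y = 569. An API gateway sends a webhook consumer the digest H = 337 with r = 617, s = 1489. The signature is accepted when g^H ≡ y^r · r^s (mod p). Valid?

yes

Left side g^H mod p:
1432^2 = 2050624 ≡ 1520
1432^4 ≡ 1520^2 = 2310400 ≡ 529
1432^8 ≡ 529^2 = 279841 ≡ 558
1432^16 ≡ 558^2 = 311364 ≡ 1221
1432^32 ≡ 1221^2 = 1490841 ≡ 303
1432^64 ≡ 303^2 = 91809 ≡ 772
1432^128 ≡ 772^2 = 595984 ≡ 386
1432^256 ≡ 386^2 = 148996 ≡ 868
337 = 256 + 64 + 16 + 1, so 1432^337 ≡ 868·772·1221·1432 ≡ 249 (mod 1543)
Right side y^r · r^s mod p:
569^2 = 323761 ≡ 1274
569^4 ≡ 1274^2 = 1623076 ≡ 1383
569^8 ≡ 1383^2 = 1912689 ≡ 912
569^16 ≡ 912^2 = 831744 ≡ 67
569^32 ≡ 67^2 = 4489 ≡ 1403
569^64 ≡ 1403^2 = 1968409 ≡ 1084
569^128 ≡ 1084^2 = 1175056 ≡ 833
569^256 ≡ 833^2 = 693889 ≡ 1082
569^512 ≡ 1082^2 = 1170724 ≡ 1130
617 = 512 + 64 + 32 + 8 + 1, so 569^617 ≡ 1130·1084·1403·912·569 ≡ 676 (mod 1543)
617^2 = 380689 ≡ 1111
617^4 ≡ 1111^2 = 1234321 ≡ 1464
617^8 ≡ 1464^2 = 2143296 ≡ 69
617^16 ≡ 69^2 = 4761 ≡ 132
617^32 ≡ 132^2 = 17424 ≡ 451
617^64 ≡ 451^2 = 203401 ≡ 1268
617^128 ≡ 1268^2 = 1607824 ≡ 18
617^256 ≡ 18^2 = 324
617^512 ≡ 324^2 = 104976 ≡ 52
617^1024 ≡ 52^2 = 2704 ≡ 1161
1489 = 1024 + 256 + 128 + 64 + 16 + 1, so 617^1489 ≡ 1161·324·18·1268·132·617 ≡ 1500 (mod 1543)
676·1500 = 1014000 ≡ 249 (mod 1543)
249 ≡ 249 (mod 1543), so the signature is genuine.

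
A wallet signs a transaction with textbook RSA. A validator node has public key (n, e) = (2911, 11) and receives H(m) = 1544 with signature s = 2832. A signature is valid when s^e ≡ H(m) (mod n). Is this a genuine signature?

genuine

s^2 ≡ 2832^2 = 8020224 ≡ 419
s^4 ≡ 419^2 = 175561 ≡ 901
s^8 ≡ 901^2 = 811801 ≡ 2543
11 = 8 + 2 + 1, so s^11 ≡ 2543·419·2832 ≡ 1544 (mod 2911)
1544 = H(m), so the signature checks out.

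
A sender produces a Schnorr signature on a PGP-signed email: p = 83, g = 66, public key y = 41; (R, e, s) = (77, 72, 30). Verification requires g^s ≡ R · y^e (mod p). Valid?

no

g^s mod p:
Squares mod 83: 66^1≡66, 66^2≡40, 66^4≡23, 66^8≡31, 66^16≡48
30 = 16 + 8 + 4 + 2, so 66^30 ≡ 48·31·23·40 ≡ 41 (mod 83)
R · y^e mod p:
Squares mod 83: 41^1≡41, 41^2≡21, 41^4≡26, 41^8≡12, 41^16≡61, 41^32≡69, 41^64≡30
72 = 64 + 8, so 41^72 ≡ 30·12 ≡ 28 (mod 83)
77·28 = 2156 ≡ 81 (mod 83)
41 ≠ 81; the check fails.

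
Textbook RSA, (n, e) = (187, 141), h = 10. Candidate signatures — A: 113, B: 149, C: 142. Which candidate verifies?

C

Candidate A: Squares mod 187: 113^1≡113, 113^2≡53, 113^4≡4, 113^8≡16, 113^16≡69, 113^32≡86, 113^64≡103, 113^128≡137; 141 = 128 + 8 + 4 + 1, so 113^141 ≡ 137·16·4·113 ≡ 58 (mod 187)
Candidate B: Squares mod 187: 149^1≡149, 149^2≡135, 149^4≡86, 149^8≡103, 149^16≡137, 149^32≡69, 149^64≡86, 149^128≡103; 141 = 128 + 8 + 4 + 1, so 149^141 ≡ 103·103·86·149 ≡ 149 (mod 187)
Candidate C: Squares mod 187: 142^1≡142, 142^2≡155, 142^4≡89, 142^8≡67, 142^16≡1, 142^32≡1, 142^64≡1, 142^128≡1; 141 = 128 + 8 + 4 + 1, so 142^141 ≡ 1·67·89·142 ≡ 10 (mod 187)
  → matches h = 10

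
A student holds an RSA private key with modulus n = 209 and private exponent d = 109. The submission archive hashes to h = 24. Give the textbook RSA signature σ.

138

h^2 ≡ 24^2 = 576 ≡ 158
h^4 ≡ 158^2 = 24964 ≡ 93
h^8 ≡ 93^2 = 8649 ≡ 80
h^16 ≡ 80^2 = 6400 ≡ 130
h^32 ≡ 130^2 = 16900 ≡ 180
h^64 ≡ 180^2 = 32400 ≡ 5
109 = 64 + 32 + 8 + 4 + 1, so h^109 ≡ 5·180·80·93·24 ≡ 138 (mod 209)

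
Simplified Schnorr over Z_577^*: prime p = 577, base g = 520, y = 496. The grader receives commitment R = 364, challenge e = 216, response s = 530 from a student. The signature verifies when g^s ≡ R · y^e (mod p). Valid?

g^s mod p:
520^530 mod 577 = 364
R · y^e mod p:
496^216 mod 577 = 1
364·1 = 364 ≡ 364 (mod 577)
364 ≡ 364 (mod 577); signature holds.

yes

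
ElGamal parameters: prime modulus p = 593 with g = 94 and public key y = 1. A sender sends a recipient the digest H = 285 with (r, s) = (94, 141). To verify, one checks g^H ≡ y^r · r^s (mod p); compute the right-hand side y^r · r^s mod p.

122

1^2 = 1
1^4 ≡ 1^2 = 1
1^8 ≡ 1^2 = 1
1^16 ≡ 1^2 = 1
1^32 ≡ 1^2 = 1
1^64 ≡ 1^2 = 1
94 = 64 + 16 + 8 + 4 + 2, so 1^94 ≡ 1·1·1·1·1 ≡ 1 (mod 593)
94^2 = 8836 ≡ 534
94^4 ≡ 534^2 = 285156 ≡ 516
94^8 ≡ 516^2 = 266256 ≡ 592
94^16 ≡ 592^2 = 350464 ≡ 1
94^32 ≡ 1^2 = 1
94^64 ≡ 1^2 = 1
94^128 ≡ 1^2 = 1
141 = 128 + 8 + 4 + 1, so 94^141 ≡ 1·592·516·94 ≡ 122 (mod 593)
y^r · r^s ≡ 1·122 = 122 ≡ 122 (mod 593)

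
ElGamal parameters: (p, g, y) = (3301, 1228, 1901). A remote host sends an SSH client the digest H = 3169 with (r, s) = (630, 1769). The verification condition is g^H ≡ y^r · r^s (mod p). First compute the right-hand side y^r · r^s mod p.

Squares mod 3301: 1901^1≡1901, 1901^2≡2507, 1901^4≡3246, 1901^8≡3025, 1901^16≡253, 1901^32≡1290, 1901^64≡396, 1901^128≡1669, 1901^256≡2818, 1901^512≡2219
630 = 512 + 64 + 32 + 16 + 4 + 2, so 1901^630 ≡ 2219·396·1290·253·3246·2507 ≡ 2761 (mod 3301)
Squares mod 3301: 630^1≡630, 630^2≡780, 630^4≡1016, 630^8≡2344, 630^16≡1472, 630^32≡1328, 630^64≡850, 630^128≡2882, 630^256≡608, 630^512≡3253, 630^1024≡2304
1769 = 1024 + 512 + 128 + 64 + 32 + 8 + 1, so 630^1769 ≡ 2304·3253·2882·850·1328·2344·630 ≡ 1202 (mod 3301)
y^r · r^s ≡ 2761·1202 = 3318722 ≡ 1217 (mod 3301)

1217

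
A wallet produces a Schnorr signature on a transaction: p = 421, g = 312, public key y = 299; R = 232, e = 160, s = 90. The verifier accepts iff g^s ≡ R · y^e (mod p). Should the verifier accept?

reject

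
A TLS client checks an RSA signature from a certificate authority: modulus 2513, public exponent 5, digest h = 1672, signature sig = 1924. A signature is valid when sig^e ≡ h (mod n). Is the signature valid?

valid

sig^2 ≡ 1924^2 = 3701776 ≡ 127
sig^4 ≡ 127^2 = 16129 ≡ 1051
5 = 4 + 1, so sig^5 ≡ 1051·1924 ≡ 1672 (mod 2513)
1672 = h, so the signature checks out.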